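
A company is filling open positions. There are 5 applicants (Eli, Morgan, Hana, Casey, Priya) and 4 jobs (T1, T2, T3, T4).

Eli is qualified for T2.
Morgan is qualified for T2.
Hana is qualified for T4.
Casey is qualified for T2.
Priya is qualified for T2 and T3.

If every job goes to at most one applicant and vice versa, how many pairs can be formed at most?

3

For example, pair Eli-T2, Hana-T4, Priya-T3.
The set {Eli, Morgan, Casey} has only 1 neighbour ({T2}), so by Hall's theorem at most 3 of the 5 applicants can be matched.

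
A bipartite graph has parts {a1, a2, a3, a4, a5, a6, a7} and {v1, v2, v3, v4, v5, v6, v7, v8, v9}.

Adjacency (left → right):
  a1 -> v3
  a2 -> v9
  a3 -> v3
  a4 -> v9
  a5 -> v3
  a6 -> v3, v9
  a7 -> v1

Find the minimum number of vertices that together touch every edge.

3

The 3 edges a1–v3, a2–v9, a7–v1 form a matching, so any vertex cover needs at least 3 vertices (one per matched edge).
Conversely {a7, v3, v9} meets every edge and has exactly 3 vertices, so 3 is optimal.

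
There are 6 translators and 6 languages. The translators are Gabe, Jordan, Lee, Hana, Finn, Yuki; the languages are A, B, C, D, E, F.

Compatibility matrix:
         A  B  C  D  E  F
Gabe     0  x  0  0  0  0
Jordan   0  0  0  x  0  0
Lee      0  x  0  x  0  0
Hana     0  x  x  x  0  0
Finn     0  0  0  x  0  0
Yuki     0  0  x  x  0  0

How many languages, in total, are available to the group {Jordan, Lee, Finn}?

2

The union of neighbours of {Jordan, Lee, Finn} is {B, D}, which has 2 elements.
Since |N(S)| = 2 < |S| = 3, Hall's condition fails for this subset.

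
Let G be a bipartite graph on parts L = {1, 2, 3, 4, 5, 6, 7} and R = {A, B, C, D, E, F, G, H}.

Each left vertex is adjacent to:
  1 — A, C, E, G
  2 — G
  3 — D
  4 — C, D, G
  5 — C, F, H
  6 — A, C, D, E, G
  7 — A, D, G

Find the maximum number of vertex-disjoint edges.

6

A valid assignment of size 6: 1–E, 2–G, 3–D, 4–C, 5–F, 6–A.
The set {1, 2, 3, 4, 6, 7} has only 5 neighbours ({A, C, D, E, G}), so by Hall's theorem at most 6 of the 7 left vertices can be matched.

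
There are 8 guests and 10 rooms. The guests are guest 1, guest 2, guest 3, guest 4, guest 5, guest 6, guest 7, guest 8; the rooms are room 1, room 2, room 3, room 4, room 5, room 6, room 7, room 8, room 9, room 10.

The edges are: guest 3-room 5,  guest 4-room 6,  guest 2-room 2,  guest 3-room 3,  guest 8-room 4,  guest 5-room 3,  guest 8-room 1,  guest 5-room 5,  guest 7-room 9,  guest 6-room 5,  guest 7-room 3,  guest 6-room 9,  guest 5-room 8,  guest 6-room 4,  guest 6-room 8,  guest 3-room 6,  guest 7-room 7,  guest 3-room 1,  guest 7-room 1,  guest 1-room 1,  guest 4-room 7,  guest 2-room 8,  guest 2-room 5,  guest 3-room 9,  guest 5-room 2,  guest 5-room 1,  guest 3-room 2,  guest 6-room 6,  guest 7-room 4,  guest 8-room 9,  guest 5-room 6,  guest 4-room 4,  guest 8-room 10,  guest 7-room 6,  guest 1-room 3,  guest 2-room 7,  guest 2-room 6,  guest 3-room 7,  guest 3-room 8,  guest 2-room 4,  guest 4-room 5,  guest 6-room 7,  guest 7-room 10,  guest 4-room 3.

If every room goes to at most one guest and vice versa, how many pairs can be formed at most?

8

For example, pair guest 1→room 3, guest 2→room 6, guest 3→room 2, guest 4→room 5, guest 5→room 8, guest 6→room 9, guest 7→room 4, guest 8→room 10.
This saturates every guest, so 8 is the maximum.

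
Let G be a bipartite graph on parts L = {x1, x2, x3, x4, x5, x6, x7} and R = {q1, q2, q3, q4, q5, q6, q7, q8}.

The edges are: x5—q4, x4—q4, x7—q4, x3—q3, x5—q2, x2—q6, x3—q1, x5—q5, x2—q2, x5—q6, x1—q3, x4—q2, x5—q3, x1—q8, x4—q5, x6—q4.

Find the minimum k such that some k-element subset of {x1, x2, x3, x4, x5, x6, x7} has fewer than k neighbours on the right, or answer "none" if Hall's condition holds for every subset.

2

Take S = {x6, x7}. Its neighbourhood is {q4}, so |N(S)| = 1 < |S| = 2.
No single vertex violates Hall's condition since each has at least one neighbour, so 2 is the minimum.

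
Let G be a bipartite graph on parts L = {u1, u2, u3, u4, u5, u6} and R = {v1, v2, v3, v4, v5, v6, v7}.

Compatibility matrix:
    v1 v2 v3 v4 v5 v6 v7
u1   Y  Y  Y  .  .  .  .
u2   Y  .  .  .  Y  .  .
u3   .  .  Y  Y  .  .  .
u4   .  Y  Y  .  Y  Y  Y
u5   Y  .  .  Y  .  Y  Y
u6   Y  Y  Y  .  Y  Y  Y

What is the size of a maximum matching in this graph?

6

One maximum matching: u1-v1, u2-v5, u3-v4, u4-v2, u5-v6, u6-v3.
All 6 left vertices are matched, so no larger matching exists.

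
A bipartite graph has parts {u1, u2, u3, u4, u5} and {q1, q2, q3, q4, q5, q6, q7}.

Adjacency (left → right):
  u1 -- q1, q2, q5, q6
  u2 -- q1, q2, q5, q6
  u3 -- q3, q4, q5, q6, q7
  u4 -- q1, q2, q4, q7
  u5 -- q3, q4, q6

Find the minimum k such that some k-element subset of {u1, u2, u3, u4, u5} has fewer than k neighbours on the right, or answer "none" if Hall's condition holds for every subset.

A matching saturating every left vertex exists, for instance u1→q5, u2→q2, u3→q4, u4→q7, u5→q6.
By Hall's marriage theorem, this means |N(S)| ≥ |S| for every subset S, so no violating subset exists.

none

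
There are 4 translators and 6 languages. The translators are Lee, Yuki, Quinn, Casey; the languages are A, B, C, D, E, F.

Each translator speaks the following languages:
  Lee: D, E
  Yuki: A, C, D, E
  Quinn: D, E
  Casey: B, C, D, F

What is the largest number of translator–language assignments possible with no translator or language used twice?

4

For example, pair Lee–D, Yuki–C, Quinn–E, Casey–B.
This saturates every translator, so 4 is the maximum.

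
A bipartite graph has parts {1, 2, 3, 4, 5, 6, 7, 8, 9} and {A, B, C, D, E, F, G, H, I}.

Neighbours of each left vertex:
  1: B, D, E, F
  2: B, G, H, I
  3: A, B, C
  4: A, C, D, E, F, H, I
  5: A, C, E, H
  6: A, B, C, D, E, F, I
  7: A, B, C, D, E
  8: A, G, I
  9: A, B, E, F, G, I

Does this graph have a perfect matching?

A valid assignment of size 9: 1→D, 2→B, 3→C, 4→F, 5→H, 6→A, 7→E, 8→I, 9→G.
All 9 left vertices are covered.

Yes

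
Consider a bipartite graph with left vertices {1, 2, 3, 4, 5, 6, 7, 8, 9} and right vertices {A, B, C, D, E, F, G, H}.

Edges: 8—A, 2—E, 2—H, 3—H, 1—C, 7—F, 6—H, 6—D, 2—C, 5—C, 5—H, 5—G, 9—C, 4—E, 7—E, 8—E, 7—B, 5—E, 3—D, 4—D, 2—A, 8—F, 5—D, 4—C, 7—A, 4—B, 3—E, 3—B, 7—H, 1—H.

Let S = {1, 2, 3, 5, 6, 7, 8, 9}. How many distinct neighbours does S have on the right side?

8

The union of neighbours of {1, 2, 3, 5, 6, 7, 8, 9} is {A, B, C, D, E, F, G, H}, which has 8 elements.
Since |N(S)| = 8 ≥ |S| = 8, Hall's condition holds for this subset.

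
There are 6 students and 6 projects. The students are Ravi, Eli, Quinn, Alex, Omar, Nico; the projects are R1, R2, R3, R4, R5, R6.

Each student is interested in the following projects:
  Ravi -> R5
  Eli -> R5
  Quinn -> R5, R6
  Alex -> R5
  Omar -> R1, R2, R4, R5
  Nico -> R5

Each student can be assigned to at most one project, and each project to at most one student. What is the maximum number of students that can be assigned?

One maximum matching: Ravi→R5, Quinn→R6, Omar→R4.
The set {Ravi, Eli, Alex, Nico} has only 1 neighbour ({R5}), so by Hall's theorem at most 3 of the 6 students can be matched.

3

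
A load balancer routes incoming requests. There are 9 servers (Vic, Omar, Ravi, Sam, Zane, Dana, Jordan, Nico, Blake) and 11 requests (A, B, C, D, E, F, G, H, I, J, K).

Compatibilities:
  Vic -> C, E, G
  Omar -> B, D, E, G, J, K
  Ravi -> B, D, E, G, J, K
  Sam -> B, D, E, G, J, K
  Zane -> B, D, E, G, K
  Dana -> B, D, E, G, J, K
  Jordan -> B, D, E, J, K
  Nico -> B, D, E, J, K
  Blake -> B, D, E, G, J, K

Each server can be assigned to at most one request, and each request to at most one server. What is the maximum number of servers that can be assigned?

A valid assignment of size 7: Vic-C, Omar-D, Ravi-K, Sam-B, Zane-E, Dana-G, Jordan-J.
The set {Omar, Ravi, Sam, Zane, Dana, Jordan, Nico, Blake} has only 6 neighbours ({B, D, E, G, J, K}), so by Hall's theorem at most 7 of the 9 servers can be matched.

7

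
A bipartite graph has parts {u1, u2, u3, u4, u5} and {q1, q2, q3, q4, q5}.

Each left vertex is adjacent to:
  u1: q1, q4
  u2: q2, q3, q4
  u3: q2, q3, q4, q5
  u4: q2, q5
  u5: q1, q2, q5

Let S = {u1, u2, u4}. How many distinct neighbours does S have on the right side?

5

The union of neighbours of {u1, u2, u4} is {q1, q2, q3, q4, q5}, which has 5 elements.
Since |N(S)| = 5 ≥ |S| = 3, Hall's condition holds for this subset.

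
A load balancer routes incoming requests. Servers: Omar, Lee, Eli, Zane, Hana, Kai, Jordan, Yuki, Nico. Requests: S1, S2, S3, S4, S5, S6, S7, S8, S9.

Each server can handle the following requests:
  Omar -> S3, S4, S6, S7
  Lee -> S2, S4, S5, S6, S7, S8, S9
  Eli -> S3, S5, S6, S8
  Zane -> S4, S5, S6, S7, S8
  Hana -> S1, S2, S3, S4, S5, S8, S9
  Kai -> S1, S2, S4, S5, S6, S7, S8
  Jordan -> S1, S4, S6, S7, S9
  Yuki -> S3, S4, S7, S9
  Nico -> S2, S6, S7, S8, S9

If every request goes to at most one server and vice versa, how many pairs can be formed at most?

9

A valid assignment of size 9: Omar-S3, Lee-S8, Eli-S5, Zane-S6, Hana-S1, Kai-S7, Jordan-S4, Yuki-S9, Nico-S2.
This saturates every server, so 9 is the maximum.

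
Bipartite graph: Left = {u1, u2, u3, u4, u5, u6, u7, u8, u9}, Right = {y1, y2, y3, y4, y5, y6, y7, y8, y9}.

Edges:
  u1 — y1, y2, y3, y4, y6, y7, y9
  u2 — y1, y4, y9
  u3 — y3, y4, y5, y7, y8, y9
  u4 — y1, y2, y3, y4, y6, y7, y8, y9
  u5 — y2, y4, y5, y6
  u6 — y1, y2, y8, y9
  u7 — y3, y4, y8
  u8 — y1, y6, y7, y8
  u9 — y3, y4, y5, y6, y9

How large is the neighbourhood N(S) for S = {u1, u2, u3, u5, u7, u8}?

9

The union of neighbours of {u1, u2, u3, u5, u7, u8} is {y1, y2, y3, y4, y5, y6, y7, y8, y9}, which has 9 elements.
Since |N(S)| = 9 ≥ |S| = 6, Hall's condition holds for this subset.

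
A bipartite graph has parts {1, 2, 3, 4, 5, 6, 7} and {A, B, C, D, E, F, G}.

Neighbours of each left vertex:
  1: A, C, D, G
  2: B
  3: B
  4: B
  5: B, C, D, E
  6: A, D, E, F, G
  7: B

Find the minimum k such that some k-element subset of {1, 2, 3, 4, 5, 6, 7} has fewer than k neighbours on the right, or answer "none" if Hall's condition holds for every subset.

Take S = {2, 3}. Its neighbourhood is {B}, so |N(S)| = 1 < |S| = 2.
No single vertex violates Hall's condition since each has at least one neighbour, so 2 is the minimum.

2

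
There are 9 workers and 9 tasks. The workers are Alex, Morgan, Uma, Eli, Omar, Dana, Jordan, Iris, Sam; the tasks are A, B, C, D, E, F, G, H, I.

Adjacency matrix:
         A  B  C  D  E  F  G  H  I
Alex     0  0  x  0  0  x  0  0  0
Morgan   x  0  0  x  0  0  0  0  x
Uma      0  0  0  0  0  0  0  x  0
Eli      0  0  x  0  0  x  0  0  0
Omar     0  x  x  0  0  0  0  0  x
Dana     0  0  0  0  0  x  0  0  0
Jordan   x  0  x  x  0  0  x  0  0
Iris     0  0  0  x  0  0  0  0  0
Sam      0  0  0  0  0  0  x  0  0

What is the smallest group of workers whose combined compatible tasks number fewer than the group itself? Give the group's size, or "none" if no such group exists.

3

Take S = {Alex, Eli, Dana}. Its neighbourhood is {C, F}, so |N(S)| = 2 < |S| = 3.
Every subset of size less than 3 has at least as many neighbours as members, so 3 is the minimum.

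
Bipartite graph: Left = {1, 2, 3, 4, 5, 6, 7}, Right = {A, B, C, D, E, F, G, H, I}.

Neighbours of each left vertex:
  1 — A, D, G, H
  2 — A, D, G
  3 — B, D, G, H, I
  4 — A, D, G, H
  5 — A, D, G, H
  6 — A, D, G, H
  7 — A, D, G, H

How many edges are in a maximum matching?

5

One maximum matching: 1-H, 2-A, 3-B, 4-D, 5-G.
The set {1, 2, 4, 5, 6, 7} has only 4 neighbours ({A, D, G, H}), so by Hall's theorem at most 5 of the 7 left vertices can be matched.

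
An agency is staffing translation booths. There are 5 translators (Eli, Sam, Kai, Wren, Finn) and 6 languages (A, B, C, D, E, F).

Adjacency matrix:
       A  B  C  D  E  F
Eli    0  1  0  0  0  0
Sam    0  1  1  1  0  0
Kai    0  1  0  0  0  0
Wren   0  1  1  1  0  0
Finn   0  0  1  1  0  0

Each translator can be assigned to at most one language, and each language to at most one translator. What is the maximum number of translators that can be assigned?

A valid assignment of size 3: Eli–B, Sam–D, Wren–C.
The set {Eli, Sam, Kai, Wren, Finn} has only 3 neighbours ({B, C, D}), so by Hall's theorem at most 3 of the 5 translators can be matched.

3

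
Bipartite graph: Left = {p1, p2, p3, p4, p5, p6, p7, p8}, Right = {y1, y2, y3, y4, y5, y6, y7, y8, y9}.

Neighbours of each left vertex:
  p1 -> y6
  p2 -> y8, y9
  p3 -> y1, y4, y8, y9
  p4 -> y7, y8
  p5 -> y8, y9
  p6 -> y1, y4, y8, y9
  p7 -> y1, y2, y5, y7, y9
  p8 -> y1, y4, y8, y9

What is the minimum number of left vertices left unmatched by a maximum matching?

For example, pair p1–y6, p2–y9, p3–y4, p4–y7, p5–y8, p6–y1, p7–y2.
The set {p2, p3, p5, p6, p8} has only 4 neighbours ({y1, y4, y8, y9}), so by Hall's theorem at most 7 of the 8 left vertices can be matched.
That matches 7 of the 8, leaving 1 unmatched; no matching can do better.

1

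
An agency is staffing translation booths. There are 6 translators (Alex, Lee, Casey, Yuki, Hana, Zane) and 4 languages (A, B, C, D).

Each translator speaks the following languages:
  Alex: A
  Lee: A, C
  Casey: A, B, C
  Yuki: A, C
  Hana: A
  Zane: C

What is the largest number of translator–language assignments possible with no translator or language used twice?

A valid assignment of size 3: Alex→A, Lee→C, Casey→B.
The set {Alex, Lee, Yuki, Hana, Zane} has only 2 neighbours ({A, C}), so by Hall's theorem at most 3 of the 6 translators can be matched.

3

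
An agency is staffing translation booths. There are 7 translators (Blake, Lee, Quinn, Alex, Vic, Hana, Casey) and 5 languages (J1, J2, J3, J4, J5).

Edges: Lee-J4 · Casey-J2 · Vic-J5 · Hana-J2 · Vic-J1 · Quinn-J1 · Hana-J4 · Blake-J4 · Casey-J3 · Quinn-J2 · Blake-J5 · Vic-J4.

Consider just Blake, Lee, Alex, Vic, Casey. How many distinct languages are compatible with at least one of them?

5

The union of neighbours of {Blake, Lee, Alex, Vic, Casey} is {J1, J2, J3, J4, J5}, which has 5 elements.
Since |N(S)| = 5 ≥ |S| = 5, Hall's condition holds for this subset.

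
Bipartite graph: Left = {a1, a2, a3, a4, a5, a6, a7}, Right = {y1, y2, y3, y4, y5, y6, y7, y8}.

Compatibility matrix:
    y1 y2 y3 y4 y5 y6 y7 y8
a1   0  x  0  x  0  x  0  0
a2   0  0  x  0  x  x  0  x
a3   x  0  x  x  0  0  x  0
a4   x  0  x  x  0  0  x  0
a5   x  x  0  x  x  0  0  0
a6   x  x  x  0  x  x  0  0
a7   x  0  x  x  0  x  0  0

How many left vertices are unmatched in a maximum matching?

0

One maximum matching: a1-y6, a2-y8, a3-y1, a4-y4, a5-y2, a6-y5, a7-y3.
All 7 left vertices are matched, so no larger matching exists.
That matches 7 of the 7, leaving 0 unmatched; no matching can do better.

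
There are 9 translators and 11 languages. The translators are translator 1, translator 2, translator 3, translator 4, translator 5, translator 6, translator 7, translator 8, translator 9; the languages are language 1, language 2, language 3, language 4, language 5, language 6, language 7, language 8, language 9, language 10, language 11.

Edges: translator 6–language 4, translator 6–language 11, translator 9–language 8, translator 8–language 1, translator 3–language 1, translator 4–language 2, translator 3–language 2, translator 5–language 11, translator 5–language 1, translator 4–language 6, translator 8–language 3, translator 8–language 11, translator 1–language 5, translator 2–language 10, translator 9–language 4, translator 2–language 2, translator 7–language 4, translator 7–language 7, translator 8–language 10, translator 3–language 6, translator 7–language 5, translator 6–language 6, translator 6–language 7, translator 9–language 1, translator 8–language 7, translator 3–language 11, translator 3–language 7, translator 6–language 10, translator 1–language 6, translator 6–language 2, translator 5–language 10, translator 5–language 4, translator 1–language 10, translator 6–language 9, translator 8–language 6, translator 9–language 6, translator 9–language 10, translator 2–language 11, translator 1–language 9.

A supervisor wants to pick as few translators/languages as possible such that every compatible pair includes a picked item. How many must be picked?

A maximum matching has 9 edges (e.g. translator 1–language 9, translator 2–language 2, translator 3–language 7, translator 4–language 6, translator 5–language 1, translator 6–language 11, translator 7–language 4, translator 8–language 10, translator 9–language 8).
By König's theorem the minimum vertex cover has the same size. One such cover is {translator 1, translator 2, translator 3, translator 4, translator 5, translator 6, translator 7, translator 8, translator 9}.

9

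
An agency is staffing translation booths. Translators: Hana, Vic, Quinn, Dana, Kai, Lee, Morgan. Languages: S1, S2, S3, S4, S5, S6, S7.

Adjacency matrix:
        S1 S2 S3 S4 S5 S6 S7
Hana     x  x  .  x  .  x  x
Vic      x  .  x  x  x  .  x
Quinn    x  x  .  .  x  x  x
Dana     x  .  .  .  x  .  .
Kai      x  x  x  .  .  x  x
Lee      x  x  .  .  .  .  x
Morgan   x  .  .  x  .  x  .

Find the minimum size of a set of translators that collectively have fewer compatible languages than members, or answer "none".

A matching saturating every translator exists, for instance Hana→S2, Vic→S3, Quinn→S1, Dana→S5, Kai→S6, Lee→S7, Morgan→S4.
By Hall's marriage theorem, this means |N(S)| ≥ |S| for every subset S, so no violating subset exists.

none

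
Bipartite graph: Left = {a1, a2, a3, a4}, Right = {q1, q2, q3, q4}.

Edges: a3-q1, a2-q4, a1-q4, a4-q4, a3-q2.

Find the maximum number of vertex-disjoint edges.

2

A valid assignment of size 2: a1-q4, a3-q2.
The set {a1, a2, a4} has only 1 neighbour ({q4}), so by Hall's theorem at most 2 of the 4 left vertices can be matched.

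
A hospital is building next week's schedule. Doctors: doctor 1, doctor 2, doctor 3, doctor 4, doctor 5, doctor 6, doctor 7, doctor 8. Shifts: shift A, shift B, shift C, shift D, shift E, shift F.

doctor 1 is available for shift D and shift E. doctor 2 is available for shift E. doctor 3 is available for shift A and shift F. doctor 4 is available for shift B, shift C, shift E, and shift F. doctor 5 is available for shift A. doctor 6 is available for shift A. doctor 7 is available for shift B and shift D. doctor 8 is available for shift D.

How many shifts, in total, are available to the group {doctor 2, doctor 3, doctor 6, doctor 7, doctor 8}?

The union of neighbours of {doctor 2, doctor 3, doctor 6, doctor 7, doctor 8} is {shift A, shift B, shift D, shift E, shift F}, which has 5 elements.
Since |N(S)| = 5 ≥ |S| = 5, Hall's condition holds for this subset.

5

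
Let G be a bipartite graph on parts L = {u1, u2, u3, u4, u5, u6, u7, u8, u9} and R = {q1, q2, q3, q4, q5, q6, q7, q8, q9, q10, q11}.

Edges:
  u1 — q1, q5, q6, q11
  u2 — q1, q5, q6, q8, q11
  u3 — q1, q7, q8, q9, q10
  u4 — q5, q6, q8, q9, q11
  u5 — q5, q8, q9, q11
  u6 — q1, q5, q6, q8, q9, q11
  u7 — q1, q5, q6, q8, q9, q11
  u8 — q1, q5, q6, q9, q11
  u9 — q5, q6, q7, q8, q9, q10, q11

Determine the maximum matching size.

One maximum matching: u1–q5, u2–q1, u3–q10, u4–q11, u5–q8, u6–q6, u7–q9, u9–q7.
The set {u1, u2, u4, u5, u6, u7, u8} has only 6 neighbours ({q1, q11, q5, q6, q8, q9}), so by Hall's theorem at most 8 of the 9 left vertices can be matched.

8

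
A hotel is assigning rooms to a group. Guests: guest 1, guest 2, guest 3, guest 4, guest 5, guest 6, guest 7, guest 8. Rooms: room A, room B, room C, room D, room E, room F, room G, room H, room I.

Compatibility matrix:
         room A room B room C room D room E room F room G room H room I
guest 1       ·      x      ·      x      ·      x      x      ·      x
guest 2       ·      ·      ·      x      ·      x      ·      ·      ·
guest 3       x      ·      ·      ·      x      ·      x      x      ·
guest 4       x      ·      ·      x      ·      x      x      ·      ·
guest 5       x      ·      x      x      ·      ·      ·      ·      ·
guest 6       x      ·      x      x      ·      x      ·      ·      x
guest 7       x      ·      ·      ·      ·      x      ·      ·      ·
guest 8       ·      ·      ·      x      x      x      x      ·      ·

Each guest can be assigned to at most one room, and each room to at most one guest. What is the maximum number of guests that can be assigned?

A valid assignment of size 8: guest 1→room B, guest 2→room D, guest 3→room E, guest 4→room F, guest 5→room C, guest 6→room I, guest 7→room A, guest 8→room G.
This saturates every guest, so 8 is the maximum.

8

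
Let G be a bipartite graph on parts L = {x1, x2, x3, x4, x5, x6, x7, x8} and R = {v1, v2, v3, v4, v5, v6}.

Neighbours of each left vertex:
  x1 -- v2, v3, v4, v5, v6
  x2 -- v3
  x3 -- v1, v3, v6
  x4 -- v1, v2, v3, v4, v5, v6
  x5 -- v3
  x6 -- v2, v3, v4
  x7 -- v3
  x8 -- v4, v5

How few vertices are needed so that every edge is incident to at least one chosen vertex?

6

The 6 edges x1–v6, x2–v3, x3–v1, x4–v5, x6–v2, x8–v4 form a matching, so any vertex cover needs at least 6 vertices (one per matched edge).
Conversely {x1, x3, x4, x6, x8, v3} meets every edge and has exactly 6 vertices, so 6 is optimal.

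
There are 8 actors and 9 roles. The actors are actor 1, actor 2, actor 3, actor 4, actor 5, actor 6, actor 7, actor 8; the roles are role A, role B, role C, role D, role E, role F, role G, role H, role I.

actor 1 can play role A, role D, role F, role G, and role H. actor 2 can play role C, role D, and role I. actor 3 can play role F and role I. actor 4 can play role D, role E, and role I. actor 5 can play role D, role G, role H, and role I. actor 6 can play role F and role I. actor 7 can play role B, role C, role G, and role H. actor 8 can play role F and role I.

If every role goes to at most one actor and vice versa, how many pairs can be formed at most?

One maximum matching: actor 1→role H, actor 2→role C, actor 3→role I, actor 4→role E, actor 5→role D, actor 6→role F, actor 7→role G.
The set {actor 3, actor 6, actor 8} has only 2 neighbours ({role F, role I}), so by Hall's theorem at most 7 of the 8 actors can be matched.

7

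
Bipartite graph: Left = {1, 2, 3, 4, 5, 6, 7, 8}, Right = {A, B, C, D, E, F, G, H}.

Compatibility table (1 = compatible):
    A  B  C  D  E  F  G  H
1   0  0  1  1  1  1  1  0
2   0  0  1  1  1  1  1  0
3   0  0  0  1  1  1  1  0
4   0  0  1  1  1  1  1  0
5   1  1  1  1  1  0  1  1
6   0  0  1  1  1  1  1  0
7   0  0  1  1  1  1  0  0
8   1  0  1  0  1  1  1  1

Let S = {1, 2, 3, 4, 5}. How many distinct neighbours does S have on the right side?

The union of neighbours of {1, 2, 3, 4, 5} is {A, B, C, D, E, F, G, H}, which has 8 elements.
Since |N(S)| = 8 ≥ |S| = 5, Hall's condition holds for this subset.

8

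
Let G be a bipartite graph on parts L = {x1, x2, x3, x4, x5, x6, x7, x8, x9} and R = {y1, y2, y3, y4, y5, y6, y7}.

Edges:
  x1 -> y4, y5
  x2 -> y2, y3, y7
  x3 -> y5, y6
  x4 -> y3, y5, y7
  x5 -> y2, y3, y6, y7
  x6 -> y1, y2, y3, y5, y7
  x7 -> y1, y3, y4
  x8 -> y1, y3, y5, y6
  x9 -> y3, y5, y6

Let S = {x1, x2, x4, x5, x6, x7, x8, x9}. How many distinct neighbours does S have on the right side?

The union of neighbours of {x1, x2, x4, x5, x6, x7, x8, x9} is {y1, y2, y3, y4, y5, y6, y7}, which has 7 elements.
Since |N(S)| = 7 < |S| = 8, Hall's condition fails for this subset.

7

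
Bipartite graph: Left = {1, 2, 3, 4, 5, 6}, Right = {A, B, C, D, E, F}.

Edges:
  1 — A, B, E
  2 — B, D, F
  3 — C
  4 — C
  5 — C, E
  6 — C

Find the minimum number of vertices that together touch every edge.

{1, 2, 5, C} is a vertex cover of size 4: every edge has an endpoint in this set.
No smaller cover exists because 1–B, 2–F, 3–C, 5–E is a matching of size 4, and a cover must include an endpoint of each of these disjoint edges (König's theorem).

4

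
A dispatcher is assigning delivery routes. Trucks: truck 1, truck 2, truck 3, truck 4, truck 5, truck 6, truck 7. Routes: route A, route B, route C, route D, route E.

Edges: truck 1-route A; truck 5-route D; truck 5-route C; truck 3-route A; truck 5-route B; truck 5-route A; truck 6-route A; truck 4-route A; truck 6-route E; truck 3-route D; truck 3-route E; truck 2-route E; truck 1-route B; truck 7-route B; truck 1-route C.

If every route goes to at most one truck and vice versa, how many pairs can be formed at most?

One maximum matching: truck 1→route C, truck 2→route E, truck 3→route D, truck 4→route A, truck 5→route B.
The set {truck 1, truck 2, truck 3, truck 4, truck 5, truck 6, truck 7} has only 5 neighbours ({route A, route B, route C, route D, route E}), so by Hall's theorem at most 5 of the 7 trucks can be matched.

5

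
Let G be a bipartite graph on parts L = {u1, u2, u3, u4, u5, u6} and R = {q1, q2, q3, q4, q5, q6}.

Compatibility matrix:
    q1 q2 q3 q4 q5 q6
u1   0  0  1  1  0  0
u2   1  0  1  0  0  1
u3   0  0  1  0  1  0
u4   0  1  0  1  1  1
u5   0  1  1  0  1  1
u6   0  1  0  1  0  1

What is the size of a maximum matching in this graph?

6

One maximum matching: u1–q4, u2–q1, u3–q3, u4–q5, u5–q2, u6–q6.
This saturates every left vertex, so 6 is the maximum.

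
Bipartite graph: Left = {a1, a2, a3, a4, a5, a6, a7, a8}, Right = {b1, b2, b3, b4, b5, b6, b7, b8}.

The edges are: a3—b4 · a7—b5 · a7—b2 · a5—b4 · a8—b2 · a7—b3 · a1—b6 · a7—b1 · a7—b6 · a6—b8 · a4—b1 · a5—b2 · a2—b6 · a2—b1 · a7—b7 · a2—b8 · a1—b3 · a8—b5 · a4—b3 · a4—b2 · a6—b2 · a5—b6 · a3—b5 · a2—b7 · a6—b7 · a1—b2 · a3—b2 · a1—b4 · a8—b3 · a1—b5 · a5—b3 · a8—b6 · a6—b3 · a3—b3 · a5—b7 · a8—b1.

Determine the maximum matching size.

A valid assignment of size 8: a1→b5, a2→b8, a3→b4, a4→b2, a5→b6, a6→b3, a7→b7, a8→b1.
All 8 left vertices are matched, so no larger matching exists.

8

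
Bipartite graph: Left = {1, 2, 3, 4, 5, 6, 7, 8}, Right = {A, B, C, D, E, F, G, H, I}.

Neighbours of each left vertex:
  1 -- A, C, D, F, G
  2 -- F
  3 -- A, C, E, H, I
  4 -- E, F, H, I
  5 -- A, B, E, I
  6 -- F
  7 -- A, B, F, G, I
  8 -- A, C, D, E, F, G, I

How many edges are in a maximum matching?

A valid assignment of size 7: 1→D, 2→F, 3→E, 4→H, 5→I, 7→A, 8→G.
The set {2, 6} has only 1 neighbour ({F}), so by Hall's theorem at most 7 of the 8 left vertices can be matched.

7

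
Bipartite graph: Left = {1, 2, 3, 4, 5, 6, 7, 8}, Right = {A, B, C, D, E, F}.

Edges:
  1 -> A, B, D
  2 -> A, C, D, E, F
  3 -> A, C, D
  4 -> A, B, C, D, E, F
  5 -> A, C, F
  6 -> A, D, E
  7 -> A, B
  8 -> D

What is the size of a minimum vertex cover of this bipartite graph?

{A, B, C, D, E, F} is a vertex cover of size 6: every edge has an endpoint in this set.
No smaller cover exists because 1–D, 2–A, 3–C, 4–B, 5–F, 6–E is a matching of size 6, and a cover must include an endpoint of each of these disjoint edges (König's theorem).

6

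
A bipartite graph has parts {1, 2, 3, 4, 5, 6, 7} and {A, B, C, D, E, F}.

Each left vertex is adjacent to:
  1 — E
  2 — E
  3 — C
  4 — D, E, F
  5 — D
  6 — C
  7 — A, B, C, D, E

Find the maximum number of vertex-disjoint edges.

For example, pair 1→E, 3→C, 4→F, 5→D, 7→A.
The set {1, 2, 3, 6} has only 2 neighbours ({C, E}), so by Hall's theorem at most 5 of the 7 left vertices can be matched.

5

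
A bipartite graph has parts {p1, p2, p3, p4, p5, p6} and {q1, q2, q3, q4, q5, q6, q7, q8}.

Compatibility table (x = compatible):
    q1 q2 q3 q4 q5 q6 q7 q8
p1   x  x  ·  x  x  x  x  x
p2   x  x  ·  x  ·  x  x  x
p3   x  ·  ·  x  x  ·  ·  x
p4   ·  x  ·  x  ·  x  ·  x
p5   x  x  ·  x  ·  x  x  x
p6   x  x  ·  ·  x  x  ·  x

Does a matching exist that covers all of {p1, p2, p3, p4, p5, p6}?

Yes

A valid assignment of size 6: p1-q1, p2-q7, p3-q8, p4-q2, p5-q4, p6-q6.
All 6 left vertices are covered.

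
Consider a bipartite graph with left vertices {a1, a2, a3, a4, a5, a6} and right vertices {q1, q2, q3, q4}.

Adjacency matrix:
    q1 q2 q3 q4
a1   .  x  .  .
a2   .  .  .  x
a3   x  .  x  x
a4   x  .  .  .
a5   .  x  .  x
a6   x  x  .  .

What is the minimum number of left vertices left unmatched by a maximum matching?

2

For example, pair a1→q2, a2→q4, a3→q3, a4→q1.
The set {a1, a2, a4, a5, a6} has only 3 neighbours ({q1, q2, q4}), so by Hall's theorem at most 4 of the 6 left vertices can be matched.
That matches 4 of the 6, leaving 2 unmatched; no matching can do better.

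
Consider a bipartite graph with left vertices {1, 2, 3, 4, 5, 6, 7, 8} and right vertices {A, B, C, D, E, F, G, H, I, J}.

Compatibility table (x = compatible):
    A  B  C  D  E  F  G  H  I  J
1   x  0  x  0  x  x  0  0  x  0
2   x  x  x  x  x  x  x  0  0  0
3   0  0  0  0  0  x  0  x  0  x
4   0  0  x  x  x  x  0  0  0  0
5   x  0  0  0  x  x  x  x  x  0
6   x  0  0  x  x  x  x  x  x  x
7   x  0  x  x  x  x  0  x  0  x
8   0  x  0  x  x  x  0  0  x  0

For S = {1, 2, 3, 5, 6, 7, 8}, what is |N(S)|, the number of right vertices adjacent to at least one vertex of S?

10

The union of neighbours of {1, 2, 3, 5, 6, 7, 8} is {A, B, C, D, E, F, G, H, I, J}, which has 10 elements.
Since |N(S)| = 10 ≥ |S| = 7, Hall's condition holds for this subset.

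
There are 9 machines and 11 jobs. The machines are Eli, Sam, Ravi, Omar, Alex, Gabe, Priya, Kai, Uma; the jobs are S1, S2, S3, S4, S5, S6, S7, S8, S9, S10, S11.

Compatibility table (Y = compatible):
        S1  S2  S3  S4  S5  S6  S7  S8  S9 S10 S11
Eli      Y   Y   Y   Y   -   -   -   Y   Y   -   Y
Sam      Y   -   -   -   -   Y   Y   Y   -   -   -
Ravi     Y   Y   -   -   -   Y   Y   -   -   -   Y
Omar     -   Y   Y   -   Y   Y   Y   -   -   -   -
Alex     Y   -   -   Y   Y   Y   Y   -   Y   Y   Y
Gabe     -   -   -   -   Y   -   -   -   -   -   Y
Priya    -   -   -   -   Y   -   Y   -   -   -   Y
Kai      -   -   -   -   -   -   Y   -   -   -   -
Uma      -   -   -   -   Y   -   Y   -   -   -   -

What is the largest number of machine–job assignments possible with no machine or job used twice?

8

One maximum matching: Eli→S3, Sam→S8, Ravi→S1, Omar→S2, Alex→S6, Gabe→S11, Priya→S5, Kai→S7.
The set {Gabe, Priya, Kai, Uma} has only 3 neighbours ({S11, S5, S7}), so by Hall's theorem at most 8 of the 9 machines can be matched.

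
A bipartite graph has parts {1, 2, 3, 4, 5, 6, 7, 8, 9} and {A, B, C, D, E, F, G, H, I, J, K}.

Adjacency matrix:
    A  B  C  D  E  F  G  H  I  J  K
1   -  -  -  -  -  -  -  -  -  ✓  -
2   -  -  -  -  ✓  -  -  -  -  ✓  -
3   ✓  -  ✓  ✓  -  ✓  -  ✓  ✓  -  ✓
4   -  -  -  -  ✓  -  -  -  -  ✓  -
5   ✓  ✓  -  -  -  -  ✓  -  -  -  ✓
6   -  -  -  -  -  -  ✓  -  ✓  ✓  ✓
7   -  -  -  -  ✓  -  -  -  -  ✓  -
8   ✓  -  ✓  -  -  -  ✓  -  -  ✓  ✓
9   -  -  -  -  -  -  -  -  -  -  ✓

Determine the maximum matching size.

A valid assignment of size 7: 1-J, 2-E, 3-H, 5-B, 6-G, 8-A, 9-K.
The set {1, 2, 4, 7} has only 2 neighbours ({E, J}), so by Hall's theorem at most 7 of the 9 left vertices can be matched.

7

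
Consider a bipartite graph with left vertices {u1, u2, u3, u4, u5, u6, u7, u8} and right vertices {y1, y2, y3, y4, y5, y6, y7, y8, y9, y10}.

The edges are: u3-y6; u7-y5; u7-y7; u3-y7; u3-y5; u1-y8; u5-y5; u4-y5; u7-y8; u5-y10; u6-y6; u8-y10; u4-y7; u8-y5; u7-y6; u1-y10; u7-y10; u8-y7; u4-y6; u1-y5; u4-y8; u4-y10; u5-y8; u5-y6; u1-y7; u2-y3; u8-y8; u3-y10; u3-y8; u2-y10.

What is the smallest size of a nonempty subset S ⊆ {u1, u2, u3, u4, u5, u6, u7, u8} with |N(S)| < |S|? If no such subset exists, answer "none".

6

Take S = {u1, u3, u4, u5, u6, u7}. Its neighbourhood is {y5, y6, y7, y8, y10}, so |N(S)| = 5 < |S| = 6.
Every subset of size less than 6 has at least as many neighbours as members, so 6 is the minimum.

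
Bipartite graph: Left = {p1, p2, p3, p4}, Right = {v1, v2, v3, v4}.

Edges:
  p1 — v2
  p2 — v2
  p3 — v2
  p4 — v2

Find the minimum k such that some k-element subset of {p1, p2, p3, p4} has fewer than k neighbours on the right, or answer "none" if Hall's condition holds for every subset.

Take S = {p1, p2}. Its neighbourhood is {v2}, so |N(S)| = 1 < |S| = 2.
No single vertex violates Hall's condition since each has at least one neighbour, so 2 is the minimum.

2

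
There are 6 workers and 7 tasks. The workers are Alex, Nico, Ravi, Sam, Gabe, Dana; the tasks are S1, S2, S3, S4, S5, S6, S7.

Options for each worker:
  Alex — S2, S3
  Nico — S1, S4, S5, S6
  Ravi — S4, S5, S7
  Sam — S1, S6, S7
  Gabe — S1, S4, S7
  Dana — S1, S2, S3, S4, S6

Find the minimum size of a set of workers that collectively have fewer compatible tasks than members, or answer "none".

none

A matching saturating every worker exists, for instance Alex→S3, Nico→S1, Ravi→S7, Sam→S6, Gabe→S4, Dana→S2.
By Hall's marriage theorem, this means |N(S)| ≥ |S| for every subset S, so no violating subset exists.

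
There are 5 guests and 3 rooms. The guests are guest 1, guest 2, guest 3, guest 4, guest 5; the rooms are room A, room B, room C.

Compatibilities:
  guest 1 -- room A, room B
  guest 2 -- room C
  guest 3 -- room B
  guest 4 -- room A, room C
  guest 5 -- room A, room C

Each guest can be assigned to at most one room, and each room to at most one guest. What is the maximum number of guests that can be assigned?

A valid assignment of size 3: guest 1-room A, guest 2-room C, guest 3-room B.
The set {guest 1, guest 2, guest 3, guest 4, guest 5} has only 3 neighbours ({room A, room B, room C}), so by Hall's theorem at most 3 of the 5 guests can be matched.

3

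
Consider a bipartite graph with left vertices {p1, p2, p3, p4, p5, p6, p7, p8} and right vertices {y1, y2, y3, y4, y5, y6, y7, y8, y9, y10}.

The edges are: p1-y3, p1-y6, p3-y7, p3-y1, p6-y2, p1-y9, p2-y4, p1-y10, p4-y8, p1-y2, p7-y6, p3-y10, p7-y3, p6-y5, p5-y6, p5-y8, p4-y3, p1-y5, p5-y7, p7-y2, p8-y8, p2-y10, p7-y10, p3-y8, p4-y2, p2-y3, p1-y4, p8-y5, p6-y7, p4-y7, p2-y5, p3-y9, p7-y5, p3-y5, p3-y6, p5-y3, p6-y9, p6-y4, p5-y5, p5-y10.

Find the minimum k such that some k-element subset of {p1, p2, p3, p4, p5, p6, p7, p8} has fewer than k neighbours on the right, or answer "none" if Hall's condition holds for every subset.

A matching saturating every left vertex exists, for instance p1→y6, p2→y5, p3→y9, p4→y3, p5→y7, p6→y4, p7→y10, p8→y8.
By Hall's marriage theorem, this means |N(S)| ≥ |S| for every subset S, so no violating subset exists.

none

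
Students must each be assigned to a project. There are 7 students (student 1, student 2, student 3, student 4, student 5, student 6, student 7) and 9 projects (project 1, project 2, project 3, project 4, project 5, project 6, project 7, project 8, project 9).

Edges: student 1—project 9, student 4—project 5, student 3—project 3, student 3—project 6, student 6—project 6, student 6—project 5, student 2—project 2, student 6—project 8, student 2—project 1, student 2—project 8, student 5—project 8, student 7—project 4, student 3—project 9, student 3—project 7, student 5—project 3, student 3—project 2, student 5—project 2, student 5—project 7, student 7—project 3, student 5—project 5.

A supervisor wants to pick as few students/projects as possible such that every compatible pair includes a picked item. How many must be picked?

{student 1, student 2, student 3, student 4, student 5, student 6, student 7} is a vertex cover of size 7: every edge has an endpoint in this set.
No smaller cover exists because student 1–project 9, student 2–project 1, student 3–project 7, student 4–project 5, student 5–project 3, student 6–project 8, student 7–project 4 is a matching of size 7, and a cover must include an endpoint of each of these disjoint edges (König's theorem).

7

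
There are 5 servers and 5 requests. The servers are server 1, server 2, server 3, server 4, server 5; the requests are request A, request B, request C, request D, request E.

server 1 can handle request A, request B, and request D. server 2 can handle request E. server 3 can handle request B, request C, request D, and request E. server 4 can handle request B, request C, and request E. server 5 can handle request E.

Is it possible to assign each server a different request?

The set {server 2, server 5} has only 1 neighbour ({request E}), so by Hall's theorem at most 4 of the 5 servers can be matched.
Hence no matching covers every server.

No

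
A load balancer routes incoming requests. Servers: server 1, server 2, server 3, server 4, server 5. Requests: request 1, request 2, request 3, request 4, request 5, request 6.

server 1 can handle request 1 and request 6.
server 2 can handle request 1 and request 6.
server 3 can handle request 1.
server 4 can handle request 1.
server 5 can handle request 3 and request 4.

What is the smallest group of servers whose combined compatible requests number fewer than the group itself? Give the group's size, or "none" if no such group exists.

2

Take S = {server 3, server 4}. Its neighbourhood is {request 1}, so |N(S)| = 1 < |S| = 2.
No single vertex violates Hall's condition since each has at least one neighbour, so 2 is the minimum.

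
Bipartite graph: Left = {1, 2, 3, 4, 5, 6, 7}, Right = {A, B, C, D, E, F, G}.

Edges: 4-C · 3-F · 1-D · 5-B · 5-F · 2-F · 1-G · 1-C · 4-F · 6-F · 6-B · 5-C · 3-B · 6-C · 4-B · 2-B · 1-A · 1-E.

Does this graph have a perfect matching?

The set {2, 3, 4, 5, 6, 7} has only 3 neighbours ({B, C, F}), so by Hall's theorem at most 4 of the 7 left vertices can be matched.
Hence no matching covers every left vertex.

No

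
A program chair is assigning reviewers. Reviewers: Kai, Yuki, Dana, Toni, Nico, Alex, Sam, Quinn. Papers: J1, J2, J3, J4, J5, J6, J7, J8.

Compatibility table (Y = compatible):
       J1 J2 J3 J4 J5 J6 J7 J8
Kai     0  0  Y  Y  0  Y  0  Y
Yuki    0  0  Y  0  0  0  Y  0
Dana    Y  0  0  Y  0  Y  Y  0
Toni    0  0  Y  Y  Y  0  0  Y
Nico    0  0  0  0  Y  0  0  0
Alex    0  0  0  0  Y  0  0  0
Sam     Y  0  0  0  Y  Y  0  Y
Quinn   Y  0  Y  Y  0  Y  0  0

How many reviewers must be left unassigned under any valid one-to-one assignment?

A valid assignment of size 7: Kai–J6, Yuki–J7, Dana–J1, Toni–J4, Nico–J5, Sam–J8, Quinn–J3.
The set {Nico, Alex} has only 1 neighbour ({J5}), so by Hall's theorem at most 7 of the 8 reviewers can be matched.
That matches 7 of the 8, leaving 1 unmatched; no matching can do better.

1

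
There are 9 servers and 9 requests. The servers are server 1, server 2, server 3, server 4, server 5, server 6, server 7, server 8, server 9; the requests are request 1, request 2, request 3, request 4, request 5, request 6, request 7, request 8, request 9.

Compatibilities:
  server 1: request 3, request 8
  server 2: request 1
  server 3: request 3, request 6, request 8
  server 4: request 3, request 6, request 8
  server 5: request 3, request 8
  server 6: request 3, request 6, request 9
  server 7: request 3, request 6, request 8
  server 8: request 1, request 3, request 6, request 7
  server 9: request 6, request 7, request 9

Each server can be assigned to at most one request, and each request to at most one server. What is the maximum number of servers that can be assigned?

6

One maximum matching: server 1-request 8, server 2-request 1, server 3-request 3, server 4-request 6, server 6-request 9, server 8-request 7.
The set {server 1, server 2, server 3, server 4, server 5, server 6, server 7, server 8, server 9} has only 6 neighbours ({request 1, request 3, request 6, request 7, request 8, request 9}), so by Hall's theorem at most 6 of the 9 servers can be matched.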